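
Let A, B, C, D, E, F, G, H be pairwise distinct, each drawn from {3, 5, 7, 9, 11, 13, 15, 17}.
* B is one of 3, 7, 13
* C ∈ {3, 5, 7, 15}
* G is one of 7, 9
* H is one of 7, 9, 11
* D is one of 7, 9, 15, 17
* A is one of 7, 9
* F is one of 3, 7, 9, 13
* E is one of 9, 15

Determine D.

17

The 8 variables draw from only 8 values {3, 5, 7, 9, 11, 13, 15, 17}, so each is used; only C can be 5, hence C = 5.
Among the 7 still-open variables, 11 fits only H (and all 7 values in {3, 7, 9, 11, 13, 15, 17} must be used), so H = 11.
Among the 6 still-open variables, 17 fits only D (and all 6 values in {3, 7, 9, 13, 15, 17} must be used), so D = 17.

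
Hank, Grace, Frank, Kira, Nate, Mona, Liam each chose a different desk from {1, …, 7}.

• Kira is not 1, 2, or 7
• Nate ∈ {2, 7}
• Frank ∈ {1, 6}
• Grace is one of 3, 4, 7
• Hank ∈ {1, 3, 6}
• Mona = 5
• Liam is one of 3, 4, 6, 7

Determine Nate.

2

Mona must be 5 (only option left). Remove 5 from Kira.
The 6 still-open variables draw from only 6 values {1, 2, 3, 4, 6, 7}, so each is used; only Nate can be 2, hence Nate = 2.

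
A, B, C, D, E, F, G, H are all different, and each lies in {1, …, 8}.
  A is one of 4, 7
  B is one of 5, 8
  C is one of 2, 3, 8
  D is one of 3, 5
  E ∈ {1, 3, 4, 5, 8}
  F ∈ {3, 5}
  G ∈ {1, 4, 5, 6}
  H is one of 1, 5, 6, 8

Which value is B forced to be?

8

Among the 8 variables, 2 fits only C (and all 8 values in {1, 2, 3, 4, 5, 6, 7, 8} must be used), so C = 2.
Among the 7 still-open variables, 7 fits only A (and all 7 values in {1, 3, 4, 5, 6, 7, 8} must be used), so A = 7.
The 2 variables D and F are confined to {3, 5}, which locks those values in; drop them from B, E, G, H.
So B = 8.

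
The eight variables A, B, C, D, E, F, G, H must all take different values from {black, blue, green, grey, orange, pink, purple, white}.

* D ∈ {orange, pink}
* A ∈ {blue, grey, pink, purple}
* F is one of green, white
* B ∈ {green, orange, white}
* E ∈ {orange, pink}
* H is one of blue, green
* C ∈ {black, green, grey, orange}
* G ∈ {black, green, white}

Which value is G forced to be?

black

The 8 variables draw from only 8 values {black, blue, green, grey, orange, pink, purple, white}, so each is used; only A can be purple, hence A = purple.
The 7 still-open variables together cover exactly {black, blue, green, grey, orange, pink, white} — 7 values for 7 variables — and blue appears only in H's list, so H = blue.
The 6 still-open variables draw from only 6 values {black, green, grey, orange, pink, white}, so each is used; only C can be grey, hence C = grey.
The 5 still-open variables draw from only 5 values {black, green, orange, pink, white}, so each is used; only G can be black, hence G = black.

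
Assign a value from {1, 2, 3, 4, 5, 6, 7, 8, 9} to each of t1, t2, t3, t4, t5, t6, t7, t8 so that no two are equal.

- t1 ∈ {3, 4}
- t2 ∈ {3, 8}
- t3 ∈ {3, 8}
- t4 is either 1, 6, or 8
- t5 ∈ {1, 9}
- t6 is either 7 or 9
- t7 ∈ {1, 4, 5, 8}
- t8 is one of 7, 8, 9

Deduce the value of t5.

1

The 8 variables draw from only 8 values {1, 3, 4, 5, 6, 7, 8, 9}, so each is used; only t7 can be 5, hence t7 = 5.
The 7 still-open variables draw from only 7 values {1, 3, 4, 6, 7, 8, 9}, so each is used; only t1 can be 4, hence t1 = 4.
The 6 still-open variables draw from only 6 values {1, 3, 6, 7, 8, 9}, so each is used; only t4 can be 6, hence t4 = 6.
The 5 still-open variables together cover exactly {1, 3, 7, 8, 9} — 5 values for 5 variables — and 1 appears only in t5's list, so t5 = 1.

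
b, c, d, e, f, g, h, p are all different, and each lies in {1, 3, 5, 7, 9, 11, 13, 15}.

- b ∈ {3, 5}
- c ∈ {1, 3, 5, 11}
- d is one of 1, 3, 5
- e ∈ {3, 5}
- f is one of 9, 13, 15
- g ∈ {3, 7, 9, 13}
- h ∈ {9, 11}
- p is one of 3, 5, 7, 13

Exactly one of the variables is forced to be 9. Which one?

h

The 8 variables together cover exactly {1, 3, 5, 7, 9, 11, 13, 15} — 8 values for 8 variables — and 15 appears only in f's list, so f = 15.
The 2 variables b and e are confined to {3, 5}, which locks those values in; drop them from c, d, g, p.
d has just one choice, so d = 1. Strike 1 from c.
c's domain is down to {11}, so c = 11. Eliminate 11 elsewhere: h.
So 9 goes to h.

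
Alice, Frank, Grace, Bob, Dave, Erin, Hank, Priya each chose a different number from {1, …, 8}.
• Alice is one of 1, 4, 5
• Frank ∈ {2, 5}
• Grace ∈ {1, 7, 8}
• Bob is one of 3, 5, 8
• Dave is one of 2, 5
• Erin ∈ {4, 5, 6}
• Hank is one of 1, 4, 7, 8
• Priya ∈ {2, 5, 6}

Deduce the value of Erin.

4

The 8 variables together cover exactly {1, 2, 3, 4, 5, 6, 7, 8} — 8 values for 8 variables — and 3 appears only in Bob's list, so Bob = 3.
Frank and Dave between them cover only {2, 5} — a naked pair. Remove those values from Alice, Erin, Priya.
Priya must be 6 (only option left). Strike 6 from Erin.
So Erin = 4.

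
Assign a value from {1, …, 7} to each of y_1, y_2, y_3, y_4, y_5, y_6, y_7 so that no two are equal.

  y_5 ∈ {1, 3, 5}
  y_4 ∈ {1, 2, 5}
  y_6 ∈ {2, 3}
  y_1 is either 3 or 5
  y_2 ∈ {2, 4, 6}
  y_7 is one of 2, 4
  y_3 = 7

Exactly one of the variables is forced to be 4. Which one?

y_3's domain is down to {7}, so y_3 = 7.
Among the 6 still-open variables, 6 fits only y_2 (and all 6 values in {1, 2, 3, 4, 5, 6} must be used), so y_2 = 6.
Among the 5 still-open variables, 4 fits only y_7 (and all 5 values in {1, 2, 3, 4, 5} must be used), so y_7 = 4.

y_7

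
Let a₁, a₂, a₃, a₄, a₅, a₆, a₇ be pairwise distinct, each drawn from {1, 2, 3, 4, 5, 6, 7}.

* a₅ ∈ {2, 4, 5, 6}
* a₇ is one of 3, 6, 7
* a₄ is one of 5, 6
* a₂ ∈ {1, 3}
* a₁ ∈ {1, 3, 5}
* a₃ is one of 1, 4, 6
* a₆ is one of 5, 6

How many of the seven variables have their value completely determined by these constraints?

3

Among the 7 variables, 2 fits only a₅ (and all 7 values in {1, 2, 3, 4, 5, 6, 7} must be used), so a₅ = 2.
Among the 6 still-open variables, 4 fits only a₃ (and all 6 values in {1, 3, 4, 5, 6, 7} must be used), so a₃ = 4.
The 5 still-open variables draw from only 5 values {1, 3, 5, 6, 7}, so each is used; only a₇ can be 7, hence a₇ = 7.
The 2 variables a₄ and a₆ are confined to {5, 6}, which locks those values in; drop them from a₁.
Determined: a₃=4, a₅=2, a₇=7. The other variables each still have more than one consistent value. That makes 3.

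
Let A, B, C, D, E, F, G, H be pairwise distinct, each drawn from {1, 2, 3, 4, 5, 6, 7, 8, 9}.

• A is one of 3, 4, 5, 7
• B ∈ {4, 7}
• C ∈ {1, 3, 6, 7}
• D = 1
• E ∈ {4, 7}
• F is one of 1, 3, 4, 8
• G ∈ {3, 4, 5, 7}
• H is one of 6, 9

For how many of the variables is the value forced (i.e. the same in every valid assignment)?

4

D has just one choice, so D = 1. So C, F can't be 1.
Among the 7 still-open variables, 8 fits only F (and all 7 values in {3, 4, 5, 6, 7, 8, 9} must be used), so F = 8.
The 6 still-open variables draw from only 6 values {3, 4, 5, 6, 7, 9}, so each is used; only H can be 9, hence H = 9.
The 5 still-open variables draw from only 5 values {3, 4, 5, 6, 7}, so each is used; only C can be 6, hence C = 6.
B and E share exactly the 2 values {4, 7}; by pigeonhole those values go to them, so strike 4, 7 from A, G.
Determined: C=6, D=1, F=8, H=9. The other variables each still have more than one consistent value. That makes 4.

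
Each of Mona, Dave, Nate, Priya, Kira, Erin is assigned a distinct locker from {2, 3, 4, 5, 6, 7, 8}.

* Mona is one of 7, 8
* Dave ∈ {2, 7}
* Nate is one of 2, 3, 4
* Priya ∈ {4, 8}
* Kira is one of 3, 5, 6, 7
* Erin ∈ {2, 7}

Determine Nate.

Dave and Erin between them cover only {2, 7} — a naked pair. Remove those values from Mona, Nate, Kira.
Mona's domain is down to {8}, so Mona = 8. So Priya can't be 8.
That leaves Priya = 4. So Nate can't be 4.
So Nate = 3.

3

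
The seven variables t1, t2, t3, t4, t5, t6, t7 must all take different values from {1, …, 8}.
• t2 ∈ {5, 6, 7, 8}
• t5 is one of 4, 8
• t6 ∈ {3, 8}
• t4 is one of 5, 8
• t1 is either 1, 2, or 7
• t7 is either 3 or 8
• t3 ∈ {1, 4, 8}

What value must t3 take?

1

t6 and t7 share exactly the 2 values {3, 8}; by pigeonhole those values go to them, so strike 3, 8 from t2, t3, t4, t5.
That leaves t4 = 5. Eliminate 5 elsewhere: t2.
t5 must be 4 (only option left). So t3 can't be 4.
So t3 = 1.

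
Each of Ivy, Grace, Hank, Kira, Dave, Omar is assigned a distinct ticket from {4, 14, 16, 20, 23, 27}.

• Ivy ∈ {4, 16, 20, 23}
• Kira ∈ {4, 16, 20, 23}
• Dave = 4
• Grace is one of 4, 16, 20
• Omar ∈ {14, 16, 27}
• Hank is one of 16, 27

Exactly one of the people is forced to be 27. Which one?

Dave's domain is down to {4}, so Dave = 4. Strike 4 from Ivy, Grace, Kira.
The 5 still-open variables draw from only 5 values {14, 16, 20, 23, 27}, so each is used; only Omar can be 14, hence Omar = 14.
Among the 4 still-open variables, 27 fits only Hank (and all 4 values in {16, 20, 23, 27} must be used), so Hank = 27.

Hank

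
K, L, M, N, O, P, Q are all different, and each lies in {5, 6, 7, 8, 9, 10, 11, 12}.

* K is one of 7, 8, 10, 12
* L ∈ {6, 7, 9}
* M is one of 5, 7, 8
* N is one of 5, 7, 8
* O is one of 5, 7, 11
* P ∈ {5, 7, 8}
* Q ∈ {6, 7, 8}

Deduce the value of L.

M, N, P between them cover only {5, 7, 8} — a naked triple. Remove those values from K, L, O, Q.
That leaves O = 11.
Q must be 6 (only option left). Strike 6 from L.
So L = 9.

9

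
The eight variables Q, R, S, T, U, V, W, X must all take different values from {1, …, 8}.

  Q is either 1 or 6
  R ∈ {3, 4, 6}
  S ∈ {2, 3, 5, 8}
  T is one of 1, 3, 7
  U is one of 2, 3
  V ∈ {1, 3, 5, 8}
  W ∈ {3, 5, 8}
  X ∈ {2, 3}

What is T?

The 8 variables together cover exactly {1, 2, 3, 4, 5, 6, 7, 8} — 8 values for 8 variables — and 4 appears only in R's list, so R = 4.
Among the 7 still-open variables, 6 fits only Q (and all 7 values in {1, 2, 3, 5, 6, 7, 8} must be used), so Q = 6.
The 6 still-open variables together cover exactly {1, 2, 3, 5, 7, 8} — 6 values for 6 variables — and 7 appears only in T's list, so T = 7.

7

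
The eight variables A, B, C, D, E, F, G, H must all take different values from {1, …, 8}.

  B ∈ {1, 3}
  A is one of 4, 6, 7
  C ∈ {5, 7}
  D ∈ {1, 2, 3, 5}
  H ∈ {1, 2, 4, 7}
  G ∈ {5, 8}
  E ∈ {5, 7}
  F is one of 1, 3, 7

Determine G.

The 8 variables together cover exactly {1, 2, 3, 4, 5, 6, 7, 8} — 8 values for 8 variables — and 6 appears only in A's list, so A = 6.
Among the 7 still-open variables, 4 fits only H (and all 7 values in {1, 2, 3, 4, 5, 7, 8} must be used), so H = 4.
Among the 6 still-open variables, 2 fits only D (and all 6 values in {1, 2, 3, 5, 7, 8} must be used), so D = 2.
Among the 5 still-open variables, 8 fits only G (and all 5 values in {1, 3, 5, 7, 8} must be used), so G = 8.

8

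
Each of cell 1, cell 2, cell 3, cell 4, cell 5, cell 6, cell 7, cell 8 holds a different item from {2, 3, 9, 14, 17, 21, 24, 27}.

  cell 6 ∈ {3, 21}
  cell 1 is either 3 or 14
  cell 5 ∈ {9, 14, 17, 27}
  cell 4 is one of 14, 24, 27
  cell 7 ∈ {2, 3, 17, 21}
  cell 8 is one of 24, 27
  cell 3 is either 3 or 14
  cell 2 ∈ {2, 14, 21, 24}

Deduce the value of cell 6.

21

Among the 8 variables, 9 fits only cell 5 (and all 8 values in {2, 3, 9, 14, 17, 21, 24, 27} must be used), so cell 5 = 9.
The 7 still-open variables draw from only 7 values {2, 3, 14, 17, 21, 24, 27}, so each is used; only cell 7 can be 17, hence cell 7 = 17.
The 6 still-open variables together cover exactly {2, 3, 14, 21, 24, 27} — 6 values for 6 variables — and 2 appears only in cell 2's list, so cell 2 = 2.
Among the 5 still-open variables, 21 fits only cell 6 (and all 5 values in {3, 14, 21, 24, 27} must be used), so cell 6 = 21.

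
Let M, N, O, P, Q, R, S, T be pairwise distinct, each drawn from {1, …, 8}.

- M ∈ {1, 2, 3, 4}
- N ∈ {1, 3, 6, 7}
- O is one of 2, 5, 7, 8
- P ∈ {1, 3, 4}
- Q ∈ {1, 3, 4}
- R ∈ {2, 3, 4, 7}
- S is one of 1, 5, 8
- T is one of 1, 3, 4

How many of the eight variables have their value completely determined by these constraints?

Among the 8 variables, 6 fits only N (and all 8 values in {1, 2, 3, 4, 5, 6, 7, 8} must be used), so N = 6.
The 3 variables P, Q, T are confined to {1, 3, 4}, which locks those values in; drop them from M, R, S.
M must be 2 (only option left). Remove 2 from O, R.
R must be 7 (only option left). Remove 7 from O.
Determined: M=2, N=6, R=7. The other variables each still have more than one consistent value. That makes 3.

3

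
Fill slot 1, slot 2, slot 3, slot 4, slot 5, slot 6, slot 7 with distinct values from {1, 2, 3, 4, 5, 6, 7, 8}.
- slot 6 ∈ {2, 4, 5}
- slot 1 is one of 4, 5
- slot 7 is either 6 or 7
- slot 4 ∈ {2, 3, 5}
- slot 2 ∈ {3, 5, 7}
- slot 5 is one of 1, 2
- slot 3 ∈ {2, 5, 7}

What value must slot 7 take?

6

Among the 7 variables, 1 fits only slot 5 (and all 7 values in {1, 2, 3, 4, 5, 6, 7} must be used), so slot 5 = 1.
The 6 still-open variables together cover exactly {2, 3, 4, 5, 6, 7} — 6 values for 6 variables — and 6 appears only in slot 7's list, so slot 7 = 6.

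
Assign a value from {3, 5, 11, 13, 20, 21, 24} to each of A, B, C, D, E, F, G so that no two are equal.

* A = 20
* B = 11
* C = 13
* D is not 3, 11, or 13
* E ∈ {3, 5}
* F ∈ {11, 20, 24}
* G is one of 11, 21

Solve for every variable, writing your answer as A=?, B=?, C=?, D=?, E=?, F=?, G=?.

A's domain is down to {20}, so A = 20. Eliminate 20 elsewhere: D, F.
B's domain is down to {11}, so B = 11. Strike 11 from F, G.
C's domain is down to {13}, so C = 13.
F's domain is down to {24}, so F = 24. Remove 24 from D.
That leaves G = 21. So D can't be 21.
D has just one choice, so D = 5. Strike 5 from E.
E has just one choice, so E = 3.

A=20, B=11, C=13, D=5, E=3, F=24, G=21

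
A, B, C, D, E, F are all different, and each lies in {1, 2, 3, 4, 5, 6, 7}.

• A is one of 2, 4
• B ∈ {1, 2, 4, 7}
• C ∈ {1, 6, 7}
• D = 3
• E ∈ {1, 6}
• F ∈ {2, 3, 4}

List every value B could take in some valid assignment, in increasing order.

D's domain is down to {3}, so D = 3. Remove 3 from F.
A and F between them cover only {2, 4} — a naked pair. Remove those values from B.
No further eliminations apply; B can still be any of 1, 7.

1, 7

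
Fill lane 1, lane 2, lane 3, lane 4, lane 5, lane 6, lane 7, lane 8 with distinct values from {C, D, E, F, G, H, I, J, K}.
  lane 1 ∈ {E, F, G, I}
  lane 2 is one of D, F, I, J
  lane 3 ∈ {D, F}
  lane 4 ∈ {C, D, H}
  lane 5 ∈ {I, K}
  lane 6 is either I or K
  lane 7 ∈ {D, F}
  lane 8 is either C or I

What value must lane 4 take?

H

lane 3 and lane 7 between them cover only {D, F} — a naked pair. Remove those values from lane 1, lane 2, lane 4.
lane 5 and lane 6 between them cover only {I, K} — a naked pair. Remove those values from lane 1, lane 2, lane 8.
That leaves lane 2 = J.
lane 8's domain is down to {C}, so lane 8 = C. Remove C from lane 4.
So lane 4 = H.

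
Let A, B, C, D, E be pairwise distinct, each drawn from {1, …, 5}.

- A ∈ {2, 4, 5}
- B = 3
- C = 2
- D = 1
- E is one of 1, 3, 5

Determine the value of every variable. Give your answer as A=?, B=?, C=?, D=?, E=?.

A=4, B=3, C=2, D=1, E=5

B has just one choice, so B = 3. Strike 3 from E.
C must be 2 (only option left). Remove 2 from A.
D must be 1 (only option left). Strike 1 from E.
E's domain is down to {5}, so E = 5. Eliminate 5 elsewhere: A.
A must be 4 (only option left).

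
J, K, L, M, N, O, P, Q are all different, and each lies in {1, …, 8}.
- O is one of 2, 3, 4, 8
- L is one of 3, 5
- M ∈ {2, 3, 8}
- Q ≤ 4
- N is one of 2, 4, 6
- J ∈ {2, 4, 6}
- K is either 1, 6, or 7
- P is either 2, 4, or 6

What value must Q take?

1

The 8 variables together cover exactly {1, 2, 3, 4, 5, 6, 7, 8} — 8 values for 8 variables — and 5 appears only in L's list, so L = 5.
The 7 still-open variables draw from only 7 values {1, 2, 3, 4, 6, 7, 8}, so each is used; only K can be 7, hence K = 7.
Among the 6 still-open variables, 1 fits only Q (and all 6 values in {1, 2, 3, 4, 6, 8} must be used), so Q = 1.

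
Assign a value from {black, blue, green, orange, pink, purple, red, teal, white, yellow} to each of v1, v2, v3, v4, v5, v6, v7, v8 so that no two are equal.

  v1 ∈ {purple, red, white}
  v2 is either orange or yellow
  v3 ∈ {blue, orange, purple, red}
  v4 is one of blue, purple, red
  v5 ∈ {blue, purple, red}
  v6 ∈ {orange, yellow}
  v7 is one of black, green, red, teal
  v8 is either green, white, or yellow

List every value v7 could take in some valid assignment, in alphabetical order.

black, teal

v2 and v6 share exactly the 2 values {orange, yellow}; by pigeonhole those values go to them, so strike orange, yellow from v3, v8.
The 3 variables v3, v4, v5 are confined to {blue, purple, red}, which locks those values in; drop them from v1, v7.
That leaves v1 = white. Strike white from v8.
v8 must be green (only option left). Eliminate green elsewhere: v7.
No further eliminations apply; v7 can still be any of black, teal.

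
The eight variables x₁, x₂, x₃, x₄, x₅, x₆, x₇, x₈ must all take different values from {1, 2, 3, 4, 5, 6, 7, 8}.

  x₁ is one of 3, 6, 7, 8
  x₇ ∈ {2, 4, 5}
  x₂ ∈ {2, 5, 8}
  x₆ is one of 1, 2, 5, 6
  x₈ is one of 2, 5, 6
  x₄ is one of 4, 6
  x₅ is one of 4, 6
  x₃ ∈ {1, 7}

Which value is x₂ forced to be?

The 8 variables draw from only 8 values {1, 2, 3, 4, 5, 6, 7, 8}, so each is used; only x₁ can be 3, hence x₁ = 3.
The 7 still-open variables draw from only 7 values {1, 2, 4, 5, 6, 7, 8}, so each is used; only x₃ can be 7, hence x₃ = 7.
The 6 still-open variables draw from only 6 values {1, 2, 4, 5, 6, 8}, so each is used; only x₆ can be 1, hence x₆ = 1.
The 5 still-open variables together cover exactly {2, 4, 5, 6, 8} — 5 values for 5 variables — and 8 appears only in x₂'s list, so x₂ = 8.

8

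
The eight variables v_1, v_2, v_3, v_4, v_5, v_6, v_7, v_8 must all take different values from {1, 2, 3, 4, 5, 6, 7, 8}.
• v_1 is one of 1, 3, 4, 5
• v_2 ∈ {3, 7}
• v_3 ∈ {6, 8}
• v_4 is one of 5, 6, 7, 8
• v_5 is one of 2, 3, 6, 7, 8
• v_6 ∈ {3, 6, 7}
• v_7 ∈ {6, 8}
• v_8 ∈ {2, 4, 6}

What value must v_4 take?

The 8 variables draw from only 8 values {1, 2, 3, 4, 5, 6, 7, 8}, so each is used; only v_1 can be 1, hence v_1 = 1.
Among the 7 still-open variables, 4 fits only v_8 (and all 7 values in {2, 3, 4, 5, 6, 7, 8} must be used), so v_8 = 4.
Among the 6 still-open variables, 2 fits only v_5 (and all 6 values in {2, 3, 5, 6, 7, 8} must be used), so v_5 = 2.
The 5 still-open variables draw from only 5 values {3, 5, 6, 7, 8}, so each is used; only v_4 can be 5, hence v_4 = 5.

5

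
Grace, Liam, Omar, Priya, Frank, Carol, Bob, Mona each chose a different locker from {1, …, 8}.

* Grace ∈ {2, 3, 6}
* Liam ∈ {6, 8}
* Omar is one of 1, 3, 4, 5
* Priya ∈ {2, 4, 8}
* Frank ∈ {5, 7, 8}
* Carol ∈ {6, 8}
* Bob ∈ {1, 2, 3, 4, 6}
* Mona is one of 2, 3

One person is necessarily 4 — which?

The 8 variables draw from only 8 values {1, 2, 3, 4, 5, 6, 7, 8}, so each is used; only Frank can be 7, hence Frank = 7.
The 7 still-open variables draw from only 7 values {1, 2, 3, 4, 5, 6, 8}, so each is used; only Omar can be 5, hence Omar = 5.
The 6 still-open variables draw from only 6 values {1, 2, 3, 4, 6, 8}, so each is used; only Bob can be 1, hence Bob = 1.
The 5 still-open variables together cover exactly {2, 3, 4, 6, 8} — 5 values for 5 variables — and 4 appears only in Priya's list, so Priya = 4.

Priya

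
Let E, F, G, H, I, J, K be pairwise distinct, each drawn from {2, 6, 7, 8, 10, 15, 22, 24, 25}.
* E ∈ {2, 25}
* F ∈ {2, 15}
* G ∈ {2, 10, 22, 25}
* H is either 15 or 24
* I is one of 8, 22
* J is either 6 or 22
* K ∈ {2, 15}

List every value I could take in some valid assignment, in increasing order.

F and K share exactly the 2 values {2, 15}; by pigeonhole those values go to them, so strike 2, 15 from E, G, H.
E has just one choice, so E = 25. Eliminate 25 elsewhere: G.
That leaves H = 24.
No further eliminations apply; I can still be any of 8, 22.

8, 22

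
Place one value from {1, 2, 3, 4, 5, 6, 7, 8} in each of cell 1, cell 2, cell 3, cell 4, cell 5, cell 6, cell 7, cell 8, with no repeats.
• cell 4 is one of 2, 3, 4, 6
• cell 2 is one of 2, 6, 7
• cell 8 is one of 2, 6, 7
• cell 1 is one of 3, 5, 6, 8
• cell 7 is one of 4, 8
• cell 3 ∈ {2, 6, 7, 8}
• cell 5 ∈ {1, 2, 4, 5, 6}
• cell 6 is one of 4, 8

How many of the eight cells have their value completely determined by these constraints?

The 8 variables together cover exactly {1, 2, 3, 4, 5, 6, 7, 8} — 8 values for 8 variables — and 1 appears only in cell 5's list, so cell 5 = 1.
The 7 still-open variables together cover exactly {2, 3, 4, 5, 6, 7, 8} — 7 values for 7 variables — and 5 appears only in cell 1's list, so cell 1 = 5.
Among the 6 still-open variables, 3 fits only cell 4 (and all 6 values in {2, 3, 4, 6, 7, 8} must be used), so cell 4 = 3.
cell 6 and cell 7 share exactly the 2 values {4, 8}; by pigeonhole those values go to them, so strike 4, 8 from cell 3.
Determined: cell 1=5, cell 4=3, cell 5=1. The other cells each still have more than one consistent value. That makes 3.

3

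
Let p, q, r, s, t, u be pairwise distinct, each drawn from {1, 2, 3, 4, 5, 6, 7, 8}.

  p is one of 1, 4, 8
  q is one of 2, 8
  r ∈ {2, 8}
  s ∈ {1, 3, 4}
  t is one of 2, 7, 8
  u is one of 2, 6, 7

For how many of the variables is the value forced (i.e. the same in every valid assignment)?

2

q and r between them cover only {2, 8} — a naked pair. Remove those values from p, t, u.
t's domain is down to {7}, so t = 7. Eliminate 7 elsewhere: u.
That leaves u = 6.
Determined: t=7, u=6. The other variables each still have more than one consistent value. That makes 2.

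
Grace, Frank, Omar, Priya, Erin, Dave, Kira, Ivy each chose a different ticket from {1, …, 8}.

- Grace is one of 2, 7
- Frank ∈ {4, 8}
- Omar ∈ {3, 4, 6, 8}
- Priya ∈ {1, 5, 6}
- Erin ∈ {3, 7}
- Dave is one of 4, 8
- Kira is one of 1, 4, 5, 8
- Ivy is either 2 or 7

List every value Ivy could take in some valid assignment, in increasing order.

Grace and Ivy share exactly the 2 values {2, 7}; by pigeonhole those values go to them, so strike 2, 7 from Erin.
Erin's domain is down to {3}, so Erin = 3. So Omar can't be 3.
Frank and Dave share exactly the 2 values {4, 8}; by pigeonhole those values go to them, so strike 4, 8 from Omar, Kira.
Omar's domain is down to {6}, so Omar = 6. So Priya can't be 6.
No further eliminations apply; Ivy can still be any of 2, 7.

2, 7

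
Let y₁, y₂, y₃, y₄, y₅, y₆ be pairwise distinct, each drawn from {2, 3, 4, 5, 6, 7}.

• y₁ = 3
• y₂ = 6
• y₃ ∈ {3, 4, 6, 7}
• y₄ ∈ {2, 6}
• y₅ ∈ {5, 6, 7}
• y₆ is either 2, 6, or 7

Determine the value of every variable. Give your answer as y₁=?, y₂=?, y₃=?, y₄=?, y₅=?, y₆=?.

y₁'s domain is down to {3}, so y₁ = 3. Eliminate 3 elsewhere: y₃.
That leaves y₂ = 6. Remove 6 from y₃, y₄, y₅, y₆.
y₄ must be 2 (only option left). Strike 2 from y₆.
That leaves y₆ = 7. So y₃, y₅ can't be 7.
y₃ has just one choice, so y₃ = 4.
That leaves y₅ = 5.

y₁=3, y₂=6, y₃=4, y₄=2, y₅=5, y₆=7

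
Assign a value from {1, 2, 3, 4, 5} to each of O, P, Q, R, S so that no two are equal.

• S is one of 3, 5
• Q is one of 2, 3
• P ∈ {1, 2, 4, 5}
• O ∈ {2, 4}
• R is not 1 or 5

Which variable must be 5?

The 5 variables draw from only 5 values {1, 2, 3, 4, 5}, so each is used; only P can be 1, hence P = 1.
The 4 still-open variables draw from only 4 values {2, 3, 4, 5}, so each is used; only S can be 5, hence S = 5.

S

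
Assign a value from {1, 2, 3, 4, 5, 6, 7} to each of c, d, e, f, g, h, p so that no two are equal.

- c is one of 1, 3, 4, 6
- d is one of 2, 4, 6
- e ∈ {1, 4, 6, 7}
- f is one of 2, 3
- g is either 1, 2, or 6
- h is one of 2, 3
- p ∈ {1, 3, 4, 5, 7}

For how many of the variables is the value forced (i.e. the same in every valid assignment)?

The 7 variables draw from only 7 values {1, 2, 3, 4, 5, 6, 7}, so each is used; only p can be 5, hence p = 5.
Among the 6 still-open variables, 7 fits only e (and all 6 values in {1, 2, 3, 4, 6, 7} must be used), so e = 7.
f and h share exactly the 2 values {2, 3}; by pigeonhole those values go to them, so strike 2, 3 from c, d, g.
Determined: e=7, p=5. The other variables each still have more than one consistent value. That makes 2.

2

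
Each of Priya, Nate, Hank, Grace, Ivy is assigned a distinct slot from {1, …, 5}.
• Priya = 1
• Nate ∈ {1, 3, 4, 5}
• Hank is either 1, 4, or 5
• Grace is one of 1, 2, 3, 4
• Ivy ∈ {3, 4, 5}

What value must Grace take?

2

Priya's domain is down to {1}, so Priya = 1. Remove 1 from Nate, Hank, Grace.
The 4 still-open variables draw from only 4 values {2, 3, 4, 5}, so each is used; only Grace can be 2, hence Grace = 2.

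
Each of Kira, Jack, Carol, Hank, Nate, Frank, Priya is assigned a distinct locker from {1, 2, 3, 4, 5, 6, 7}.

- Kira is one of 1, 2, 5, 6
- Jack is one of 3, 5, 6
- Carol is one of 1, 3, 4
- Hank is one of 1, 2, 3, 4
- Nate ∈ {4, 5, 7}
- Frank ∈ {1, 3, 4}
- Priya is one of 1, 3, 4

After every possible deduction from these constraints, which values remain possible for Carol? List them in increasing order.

The 7 variables draw from only 7 values {1, 2, 3, 4, 5, 6, 7}, so each is used; only Nate can be 7, hence Nate = 7.
Carol, Frank, Priya between them cover only {1, 3, 4} — a naked triple. Remove those values from Kira, Jack, Hank.
That leaves Hank = 2. Strike 2 from Kira.
No further eliminations apply; Carol can still be any of 1, 3, 4.

1, 3, 4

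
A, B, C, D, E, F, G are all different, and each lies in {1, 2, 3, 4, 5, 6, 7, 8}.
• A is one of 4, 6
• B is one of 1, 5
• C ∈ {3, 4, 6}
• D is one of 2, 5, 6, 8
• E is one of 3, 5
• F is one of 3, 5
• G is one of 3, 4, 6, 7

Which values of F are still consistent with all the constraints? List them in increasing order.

3, 5

E and F share exactly the 2 values {3, 5}; by pigeonhole those values go to them, so strike 3, 5 from B, C, D, G.
That leaves B = 1.
A and C share exactly the 2 values {4, 6}; by pigeonhole those values go to them, so strike 4, 6 from D, G.
G's domain is down to {7}, so G = 7.
No further eliminations apply; F can still be any of 3, 5.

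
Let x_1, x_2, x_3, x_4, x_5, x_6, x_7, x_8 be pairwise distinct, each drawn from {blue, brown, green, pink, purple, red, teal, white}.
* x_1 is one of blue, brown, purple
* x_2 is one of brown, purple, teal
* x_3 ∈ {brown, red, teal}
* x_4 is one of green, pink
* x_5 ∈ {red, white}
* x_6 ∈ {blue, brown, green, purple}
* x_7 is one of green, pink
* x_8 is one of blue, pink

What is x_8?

blue

Among the 8 variables, white fits only x_5 (and all 8 values in {blue, brown, green, pink, purple, red, teal, white} must be used), so x_5 = white.
Among the 7 still-open variables, red fits only x_3 (and all 7 values in {blue, brown, green, pink, purple, red, teal} must be used), so x_3 = red.
Among the 6 still-open variables, teal fits only x_2 (and all 6 values in {blue, brown, green, pink, purple, teal} must be used), so x_2 = teal.
The 2 variables x_4 and x_7 are confined to {green, pink}, which locks those values in; drop them from x_6, x_8.
So x_8 = blue.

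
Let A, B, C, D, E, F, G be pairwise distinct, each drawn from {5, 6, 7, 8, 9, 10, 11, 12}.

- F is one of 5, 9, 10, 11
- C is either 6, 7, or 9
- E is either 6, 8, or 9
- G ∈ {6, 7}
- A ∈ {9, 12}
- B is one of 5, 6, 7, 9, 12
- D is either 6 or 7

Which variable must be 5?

B

The 2 variables D and G are confined to {6, 7}, which locks those values in; drop them from B, C, E.
That leaves C = 9. Strike 9 from A, B, E, F.
That leaves E = 8.
A's domain is down to {12}, so A = 12. Strike 12 from B.
So 5 goes to B.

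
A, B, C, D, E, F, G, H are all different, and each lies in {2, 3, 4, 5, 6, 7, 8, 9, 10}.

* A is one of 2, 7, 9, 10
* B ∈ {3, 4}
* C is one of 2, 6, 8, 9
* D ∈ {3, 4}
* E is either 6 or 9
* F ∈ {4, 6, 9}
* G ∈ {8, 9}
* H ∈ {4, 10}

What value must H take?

10

Among the 8 variables, 7 fits only A (and all 8 values in {2, 3, 4, 6, 7, 8, 9, 10} must be used), so A = 7.
The 7 still-open variables draw from only 7 values {2, 3, 4, 6, 8, 9, 10}, so each is used; only C can be 2, hence C = 2.
The 6 still-open variables draw from only 6 values {3, 4, 6, 8, 9, 10}, so each is used; only G can be 8, hence G = 8.
Among the 5 still-open variables, 10 fits only H (and all 5 values in {3, 4, 6, 9, 10} must be used), so H = 10.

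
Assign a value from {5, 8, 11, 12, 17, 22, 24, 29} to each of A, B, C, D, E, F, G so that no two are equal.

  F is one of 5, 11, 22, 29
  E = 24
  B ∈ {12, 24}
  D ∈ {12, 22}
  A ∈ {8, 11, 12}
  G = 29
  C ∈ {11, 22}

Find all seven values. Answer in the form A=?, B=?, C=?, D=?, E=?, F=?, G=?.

E's domain is down to {24}, so E = 24. Remove 24 from B.
G must be 29 (only option left). Remove 29 from F.
B's domain is down to {12}, so B = 12. So A, D can't be 12.
D must be 22 (only option left). Remove 22 from C, F.
That leaves C = 11. Eliminate 11 elsewhere: A, F.
F has just one choice, so F = 5.
A's domain is down to {8}, so A = 8.

A=8, B=12, C=11, D=22, E=24, F=5, G=29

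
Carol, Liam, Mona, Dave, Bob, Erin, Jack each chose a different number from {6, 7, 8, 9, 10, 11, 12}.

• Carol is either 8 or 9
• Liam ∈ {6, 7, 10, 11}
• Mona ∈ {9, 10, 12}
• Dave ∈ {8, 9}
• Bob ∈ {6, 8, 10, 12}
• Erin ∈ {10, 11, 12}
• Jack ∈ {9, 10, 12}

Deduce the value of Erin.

11

Among the 7 variables, 7 fits only Liam (and all 7 values in {6, 7, 8, 9, 10, 11, 12} must be used), so Liam = 7.
The 6 still-open variables together cover exactly {6, 8, 9, 10, 11, 12} — 6 values for 6 variables — and 6 appears only in Bob's list, so Bob = 6.
The 5 still-open variables together cover exactly {8, 9, 10, 11, 12} — 5 values for 5 variables — and 11 appears only in Erin's list, so Erin = 11.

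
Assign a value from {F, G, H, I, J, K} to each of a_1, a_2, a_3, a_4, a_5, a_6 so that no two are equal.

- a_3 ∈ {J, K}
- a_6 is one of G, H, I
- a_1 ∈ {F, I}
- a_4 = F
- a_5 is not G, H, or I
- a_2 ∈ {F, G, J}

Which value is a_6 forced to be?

H

a_4 has just one choice, so a_4 = F. Eliminate F elsewhere: a_1, a_2, a_5.
a_1's domain is down to {I}, so a_1 = I. So a_6 can't be I.
Among the 4 still-open variables, H fits only a_6 (and all 4 values in {G, H, J, K} must be used), so a_6 = H.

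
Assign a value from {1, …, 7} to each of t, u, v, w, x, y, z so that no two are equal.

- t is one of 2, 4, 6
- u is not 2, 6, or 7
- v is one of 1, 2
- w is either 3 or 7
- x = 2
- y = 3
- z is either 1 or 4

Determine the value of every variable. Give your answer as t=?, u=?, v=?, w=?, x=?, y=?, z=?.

x's domain is down to {2}, so x = 2. So t, v can't be 2.
That leaves y = 3. Eliminate 3 elsewhere: u, w.
v's domain is down to {1}, so v = 1. So u, z can't be 1.
w's domain is down to {7}, so w = 7.
z must be 4 (only option left). Eliminate 4 elsewhere: t, u.
t must be 6 (only option left).
u has just one choice, so u = 5.

t=6, u=5, v=1, w=7, x=2, y=3, z=4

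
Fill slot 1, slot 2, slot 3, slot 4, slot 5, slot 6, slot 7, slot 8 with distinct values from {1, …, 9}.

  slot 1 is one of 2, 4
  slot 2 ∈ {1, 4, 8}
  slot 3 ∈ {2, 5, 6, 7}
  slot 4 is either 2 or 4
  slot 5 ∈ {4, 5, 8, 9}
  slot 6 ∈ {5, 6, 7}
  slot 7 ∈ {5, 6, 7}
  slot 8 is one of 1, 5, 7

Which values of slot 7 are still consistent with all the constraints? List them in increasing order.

5, 6, 7

The 8 variables together cover exactly {1, 2, 4, 5, 6, 7, 8, 9} — 8 values for 8 variables — and 9 appears only in slot 5's list, so slot 5 = 9.
The 7 still-open variables draw from only 7 values {1, 2, 4, 5, 6, 7, 8}, so each is used; only slot 2 can be 8, hence slot 2 = 8.
Among the 6 still-open variables, 1 fits only slot 8 (and all 6 values in {1, 2, 4, 5, 6, 7} must be used), so slot 8 = 1.
slot 1 and slot 4 between them cover only {2, 4} — a naked pair. Remove those values from slot 3.
No further eliminations apply; slot 7 can still be any of 5, 6, 7.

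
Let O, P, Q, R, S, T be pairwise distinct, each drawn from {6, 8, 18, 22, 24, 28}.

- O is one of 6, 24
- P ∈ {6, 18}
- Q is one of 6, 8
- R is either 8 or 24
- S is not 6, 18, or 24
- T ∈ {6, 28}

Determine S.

22

Among the 6 variables, 18 fits only P (and all 6 values in {6, 8, 18, 22, 24, 28} must be used), so P = 18.
The 5 still-open variables draw from only 5 values {6, 8, 22, 24, 28}, so each is used; only S can be 22, hence S = 22.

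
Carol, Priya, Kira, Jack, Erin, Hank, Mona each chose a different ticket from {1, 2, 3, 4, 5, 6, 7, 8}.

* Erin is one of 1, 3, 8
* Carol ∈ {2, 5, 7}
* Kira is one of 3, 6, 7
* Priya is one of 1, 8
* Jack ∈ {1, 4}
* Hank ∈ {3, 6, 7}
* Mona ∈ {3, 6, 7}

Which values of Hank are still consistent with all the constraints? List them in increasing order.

3, 6, 7

Kira, Hank, Mona share exactly the 3 values {3, 6, 7}; by pigeonhole those values go to them, so strike 3, 6, 7 from Carol, Erin.
Priya and Erin share exactly the 2 values {1, 8}; by pigeonhole those values go to them, so strike 1, 8 from Jack.
That leaves Jack = 4.
No further eliminations apply; Hank can still be any of 3, 6, 7.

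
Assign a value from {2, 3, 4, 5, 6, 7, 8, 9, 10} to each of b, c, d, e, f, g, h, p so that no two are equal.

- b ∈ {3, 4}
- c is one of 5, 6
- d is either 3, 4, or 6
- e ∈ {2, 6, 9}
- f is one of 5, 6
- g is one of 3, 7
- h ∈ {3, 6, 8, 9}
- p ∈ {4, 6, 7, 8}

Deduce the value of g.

Among the 8 variables, 2 fits only e (and all 8 values in {2, 3, 4, 5, 6, 7, 8, 9} must be used), so e = 2.
The 7 still-open variables draw from only 7 values {3, 4, 5, 6, 7, 8, 9}, so each is used; only h can be 9, hence h = 9.
Among the 6 still-open variables, 8 fits only p (and all 6 values in {3, 4, 5, 6, 7, 8} must be used), so p = 8.
The 5 still-open variables together cover exactly {3, 4, 5, 6, 7} — 5 values for 5 variables — and 7 appears only in g's list, so g = 7.

7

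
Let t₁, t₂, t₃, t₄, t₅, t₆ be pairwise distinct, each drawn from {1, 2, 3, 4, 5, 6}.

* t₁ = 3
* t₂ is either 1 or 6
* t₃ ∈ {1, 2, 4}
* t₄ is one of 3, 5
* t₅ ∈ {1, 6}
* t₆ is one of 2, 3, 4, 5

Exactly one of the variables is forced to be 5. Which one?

t₁ must be 3 (only option left). Remove 3 from t₄, t₆.
So 5 goes to t₄.

t₄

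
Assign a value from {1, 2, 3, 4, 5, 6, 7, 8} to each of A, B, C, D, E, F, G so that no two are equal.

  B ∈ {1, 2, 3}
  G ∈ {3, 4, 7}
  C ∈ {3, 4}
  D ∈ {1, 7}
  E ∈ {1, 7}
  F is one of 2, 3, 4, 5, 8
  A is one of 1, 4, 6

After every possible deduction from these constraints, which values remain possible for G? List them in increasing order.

The 2 variables D and E are confined to {1, 7}, which locks those values in; drop them from A, B, G.
C and G share exactly the 2 values {3, 4}; by pigeonhole those values go to them, so strike 3, 4 from A, B, F.
A's domain is down to {6}, so A = 6.
B's domain is down to {2}, so B = 2. So F can't be 2.
No further eliminations apply; G can still be any of 3, 4.

3, 4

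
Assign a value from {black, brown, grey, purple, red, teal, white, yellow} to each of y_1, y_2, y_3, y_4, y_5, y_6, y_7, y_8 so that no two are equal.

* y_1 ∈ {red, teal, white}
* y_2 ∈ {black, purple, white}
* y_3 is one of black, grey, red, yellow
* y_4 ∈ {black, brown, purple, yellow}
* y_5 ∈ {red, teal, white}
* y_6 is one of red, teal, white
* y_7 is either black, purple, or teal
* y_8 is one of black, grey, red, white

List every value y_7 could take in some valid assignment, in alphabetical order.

black, purple

The 8 variables draw from only 8 values {black, brown, grey, purple, red, teal, white, yellow}, so each is used; only y_4 can be brown, hence y_4 = brown.
The 7 still-open variables draw from only 7 values {black, grey, purple, red, teal, white, yellow}, so each is used; only y_3 can be yellow, hence y_3 = yellow.
Among the 6 still-open variables, grey fits only y_8 (and all 6 values in {black, grey, purple, red, teal, white} must be used), so y_8 = grey.
The 3 variables y_1, y_5, y_6 are confined to {red, teal, white}, which locks those values in; drop them from y_2, y_7.
No further eliminations apply; y_7 can still be any of black, purple.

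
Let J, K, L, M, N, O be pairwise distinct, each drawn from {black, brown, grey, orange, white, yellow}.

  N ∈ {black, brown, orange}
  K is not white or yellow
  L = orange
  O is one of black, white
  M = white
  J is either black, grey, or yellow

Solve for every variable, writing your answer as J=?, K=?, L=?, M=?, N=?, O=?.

J=yellow, K=grey, L=orange, M=white, N=brown, O=black

L must be orange (only option left). So K, N can't be orange.
M's domain is down to {white}, so M = white. Eliminate white elsewhere: O.
O has just one choice, so O = black. Strike black from J, K, N.
N must be brown (only option left). Eliminate brown elsewhere: K.
K's domain is down to {grey}, so K = grey. Strike grey from J.
J has just one choice, so J = yellow.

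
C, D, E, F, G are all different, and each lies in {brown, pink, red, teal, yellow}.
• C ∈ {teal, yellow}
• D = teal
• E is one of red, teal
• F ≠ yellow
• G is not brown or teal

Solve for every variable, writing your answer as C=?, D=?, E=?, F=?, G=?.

D's domain is down to {teal}, so D = teal. Eliminate teal elsewhere: C, E, F.
That leaves E = red. Remove red from F, G.
C's domain is down to {yellow}, so C = yellow. Strike yellow from G.
G has just one choice, so G = pink. So F can't be pink.
F must be brown (only option left).

C=yellow, D=teal, E=red, F=brown, G=pink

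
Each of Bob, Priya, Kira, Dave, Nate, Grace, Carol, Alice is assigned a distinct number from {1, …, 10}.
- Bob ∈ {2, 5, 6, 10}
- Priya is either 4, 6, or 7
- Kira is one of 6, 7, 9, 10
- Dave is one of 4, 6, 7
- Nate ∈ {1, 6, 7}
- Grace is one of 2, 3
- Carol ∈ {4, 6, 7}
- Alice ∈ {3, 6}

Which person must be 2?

Priya, Dave, Carol share exactly the 3 values {4, 6, 7}; by pigeonhole those values go to them, so strike 4, 6, 7 from Bob, Kira, Nate, Alice.
Nate has just one choice, so Nate = 1.
Alice has just one choice, so Alice = 3. Strike 3 from Grace.
So 2 goes to Grace.

Grace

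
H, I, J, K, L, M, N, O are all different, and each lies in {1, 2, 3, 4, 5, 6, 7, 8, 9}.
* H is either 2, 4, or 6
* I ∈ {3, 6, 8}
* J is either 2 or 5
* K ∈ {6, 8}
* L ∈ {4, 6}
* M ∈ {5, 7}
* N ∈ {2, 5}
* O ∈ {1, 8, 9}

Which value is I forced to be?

3

The 2 variables J and N are confined to {2, 5}, which locks those values in; drop them from H, M.
M's domain is down to {7}, so M = 7.
H and L between them cover only {4, 6} — a naked pair. Remove those values from I, K.
That leaves K = 8. Strike 8 from I, O.
So I = 3.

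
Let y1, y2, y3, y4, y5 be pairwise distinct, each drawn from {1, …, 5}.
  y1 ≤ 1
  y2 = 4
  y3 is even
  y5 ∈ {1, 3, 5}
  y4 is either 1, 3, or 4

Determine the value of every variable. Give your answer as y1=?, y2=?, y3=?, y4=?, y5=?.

y1=1, y2=4, y3=2, y4=3, y5=5

y1 has just one choice, so y1 = 1. Remove 1 from y4, y5.
y2's domain is down to {4}, so y2 = 4. Strike 4 from y3, y4.
y3 must be 2 (only option left).
y4 must be 3 (only option left). Strike 3 from y5.
y5 has just one choice, so y5 = 5.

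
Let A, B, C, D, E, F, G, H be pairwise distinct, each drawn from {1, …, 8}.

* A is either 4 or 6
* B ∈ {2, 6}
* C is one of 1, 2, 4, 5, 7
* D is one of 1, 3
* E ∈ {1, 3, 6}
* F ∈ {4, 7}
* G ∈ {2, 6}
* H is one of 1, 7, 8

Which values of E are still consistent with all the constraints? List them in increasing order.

The 8 variables together cover exactly {1, 2, 3, 4, 5, 6, 7, 8} — 8 values for 8 variables — and 5 appears only in C's list, so C = 5.
Among the 7 still-open variables, 8 fits only H (and all 7 values in {1, 2, 3, 4, 6, 7, 8} must be used), so H = 8.
The 6 still-open variables together cover exactly {1, 2, 3, 4, 6, 7} — 6 values for 6 variables — and 7 appears only in F's list, so F = 7.
The 5 still-open variables draw from only 5 values {1, 2, 3, 4, 6}, so each is used; only A can be 4, hence A = 4.
The 2 variables B and G are confined to {2, 6}, which locks those values in; drop them from E.
No further eliminations apply; E can still be any of 1, 3.

1, 3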